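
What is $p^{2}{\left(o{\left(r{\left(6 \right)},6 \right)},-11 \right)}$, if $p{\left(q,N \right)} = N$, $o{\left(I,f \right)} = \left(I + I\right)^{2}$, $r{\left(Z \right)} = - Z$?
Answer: $121$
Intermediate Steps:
$o{\left(I,f \right)} = 4 I^{2}$ ($o{\left(I,f \right)} = \left(2 I\right)^{2} = 4 I^{2}$)
$p^{2}{\left(o{\left(r{\left(6 \right)},6 \right)},-11 \right)} = \left(-11\right)^{2} = 121$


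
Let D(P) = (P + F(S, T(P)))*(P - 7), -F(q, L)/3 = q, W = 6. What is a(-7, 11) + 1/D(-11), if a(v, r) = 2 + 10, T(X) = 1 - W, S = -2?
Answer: 1081/90 ≈ 12.011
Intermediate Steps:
T(X) = -5 (T(X) = 1 - 1*6 = 1 - 6 = -5)
F(q, L) = -3*q
D(P) = (-7 + P)*(6 + P) (D(P) = (P - 3*(-2))*(P - 7) = (P + 6)*(-7 + P) = (6 + P)*(-7 + P) = (-7 + P)*(6 + P))
a(v, r) = 12
a(-7, 11) + 1/D(-11) = 12 + 1/(-42 + (-11)² - 1*(-11)) = 12 + 1/(-42 + 121 + 11) = 12 + 1/90 = 1081/90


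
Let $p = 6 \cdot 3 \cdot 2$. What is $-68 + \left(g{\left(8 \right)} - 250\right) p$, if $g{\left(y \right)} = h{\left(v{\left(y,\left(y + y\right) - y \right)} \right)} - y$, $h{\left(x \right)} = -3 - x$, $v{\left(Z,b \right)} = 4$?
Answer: $-9608$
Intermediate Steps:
$g{\left(y \right)} = -7 - y$ ($g{\left(y \right)} = \left(-3 - 4\right) - y = -7 - y$)
$p = 36$ ($p = 18 \cdot 2 = 36$)
$-68 + \left(g{\left(8 \right)} - 250\right) p = -68 + \left(\left(-7 - 8\right) - 250\right) 36 = -68 + \left(-15 - 250\right) 36 = -68 - 9540 = -9608$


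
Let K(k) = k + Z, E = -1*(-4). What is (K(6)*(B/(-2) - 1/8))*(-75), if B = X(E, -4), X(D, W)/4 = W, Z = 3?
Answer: -42525/8 ≈ -5315.6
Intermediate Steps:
E = 4
X(D, W) = 4*W
B = -16 (B = 4*(-4) = -16)
K(k) = 3 + k (K(k) = k + 3 = 3 + k)
(K(6)*(B/(-2) - 1/8))*(-75) = ((3 + 6)*(-16/(-2) - 1/8))*(-75) = (9*(-16*(-½) - 1*⅛))*(-75) = (9*(8 - ⅛))*(-75) = (9*(63/8))*(-75) = (567/8)*(-75) = -42525/8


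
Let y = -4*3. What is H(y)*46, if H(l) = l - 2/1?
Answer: -644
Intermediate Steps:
y = -12
H(l) = -2 + l (H(l) = l - 2*1 = l - 2 = -2 + l)
H(y)*46 = (-2 - 12)*46 = -14*46 = -644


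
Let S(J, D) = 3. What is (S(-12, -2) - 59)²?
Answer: 3136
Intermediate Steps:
(S(-12, -2) - 59)² = (3 - 59)² = (-56)² = 3136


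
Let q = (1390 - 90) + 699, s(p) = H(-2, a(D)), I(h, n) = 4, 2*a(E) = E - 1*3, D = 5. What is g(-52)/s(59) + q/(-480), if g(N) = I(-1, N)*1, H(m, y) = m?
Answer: -2959/480 ≈ -6.1646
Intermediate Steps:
a(E) = -3/2 + E/2 (a(E) = (E - 1*3)/2 = (E - 3)/2 = (-3 + E)/2 = -3/2 + E/2)
s(p) = -2
g(N) = 4 (g(N) = 4*1 = 4)
q = 1999 (q = 1300 + 699 = 1999)
g(-52)/s(59) + q/(-480) = 4/(-2) + 1999/(-480) = 4*(-½) + 1999*(-1/480) = -2 - 1999/480 = -2959/480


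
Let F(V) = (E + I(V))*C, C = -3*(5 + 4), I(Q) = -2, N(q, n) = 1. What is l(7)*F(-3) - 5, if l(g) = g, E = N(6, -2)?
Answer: 184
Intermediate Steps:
E = 1
C = -27 (C = -3*9 = -27)
F(V) = 27 (F(V) = (1 - 2)*(-27) = -1*(-27) = 27)
l(7)*F(-3) - 5 = 7*27 - 5 = 189 - 5 = 184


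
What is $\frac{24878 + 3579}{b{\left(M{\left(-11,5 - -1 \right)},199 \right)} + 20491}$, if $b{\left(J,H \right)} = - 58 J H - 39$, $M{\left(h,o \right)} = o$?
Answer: $- \frac{28457}{48800} \approx -0.58314$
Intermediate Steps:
$b{\left(J,H \right)} = -39 - 58 H J$ ($b{\left(J,H \right)} = - 58 H J - 39 = -39 - 58 H J$)
$\frac{24878 + 3579}{b{\left(M{\left(-11,5 - -1 \right)},199 \right)} + 20491} = \frac{24878 + 3579}{\left(-39 - 11542 \left(5 - -1\right)\right) + 20491} = \frac{28457}{\left(-39 - 11542 \left(5 + 1\right)\right) + 20491} = \frac{28457}{\left(-39 - 11542 \cdot 6\right) + 20491} = \frac{28457}{\left(-39 - 69252\right) + 20491} = \frac{28457}{-69291 + 20491} = \frac{28457}{-48800} = 28457 \left(- \frac{1}{48800}\right) = - \frac{28457}{48800}$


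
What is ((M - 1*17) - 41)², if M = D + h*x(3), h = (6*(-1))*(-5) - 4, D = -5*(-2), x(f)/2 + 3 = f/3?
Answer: 23104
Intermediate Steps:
x(f) = -6 + 2*f/3 (x(f) = -6 + 2*(f/3) = -6 + 2*f/3)
D = 10
h = 26 (h = -6*(-5) - 4 = 30 - 4 = 26)
M = -94 (M = 10 + 26*(-6 + (⅔)*3) = 10 + 26*(-6 + 2) = 10 + 26*(-4) = 10 - 104 = -94)
((M - 1*17) - 41)² = ((-94 - 1*17) - 41)² = ((-94 - 17) - 41)² = (-111 - 41)² = (-152)² = 23104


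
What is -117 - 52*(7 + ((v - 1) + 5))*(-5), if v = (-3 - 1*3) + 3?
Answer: 1963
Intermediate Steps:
v = -3 (v = (-3 - 3) + 3 = -6 + 3 = -3)
-117 - 52*(7 + ((v - 1) + 5))*(-5) = -117 - 52*(7 + ((-3 - 1) + 5))*(-5) = -117 - 52*(7 + (-4 + 5))*(-5) = -117 - 52*(7 + 1)*(-5) = -117 - 416*(-5) = -117 - 52*(-40) = -117 + 2080 = 1963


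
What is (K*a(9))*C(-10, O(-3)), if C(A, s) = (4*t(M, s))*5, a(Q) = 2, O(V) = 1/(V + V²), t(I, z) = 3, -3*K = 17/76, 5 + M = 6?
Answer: -170/19 ≈ -8.9474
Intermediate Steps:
M = 1 (M = -5 + 6 = 1)
K = -17/228 (K = -17/(3*76) = -⅓*17/76 = -17/228 ≈ -0.074561)
C(A, s) = 60 (C(A, s) = (4*3)*5 = 12*5 = 60)
(K*a(9))*C(-10, O(-3)) = -17/228*2*60 = -17/114*60 = -170/19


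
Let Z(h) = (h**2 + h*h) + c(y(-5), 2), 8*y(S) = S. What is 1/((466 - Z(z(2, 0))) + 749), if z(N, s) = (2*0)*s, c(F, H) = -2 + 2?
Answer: 1/1215 ≈ 0.00082305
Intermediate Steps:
y(S) = S/8
c(F, H) = 0
z(N, s) = 0 (z(N, s) = 0*s = 0)
Z(h) = 2*h**2 (Z(h) = (h**2 + h*h) + 0 = (h**2 + h**2) + 0 = 2*h**2 + 0 = 2*h**2)
1/((466 - Z(z(2, 0))) + 749) = 1/((466 - 2*0**2) + 749) = 1/((466 - 2*0) + 749) = 1/((466 - 1*0) + 749) = 1/((466 + 0) + 749) = 1/(466 + 749) = 1/1215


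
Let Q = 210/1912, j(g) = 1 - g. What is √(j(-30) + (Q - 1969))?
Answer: 3*I*√49197433/478 ≈ 44.021*I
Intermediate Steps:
Q = 105/956 (Q = 210*(1/1912) = 105/956 ≈ 0.10983)
√(j(-30) + (Q - 1969)) = √((1 - 1*(-30)) + (105/956 - 1969)) = √((1 + 30) - 1882259/956) = √(31 - 1882259/956) = √(-1852623/956) = 3*I*√49197433/478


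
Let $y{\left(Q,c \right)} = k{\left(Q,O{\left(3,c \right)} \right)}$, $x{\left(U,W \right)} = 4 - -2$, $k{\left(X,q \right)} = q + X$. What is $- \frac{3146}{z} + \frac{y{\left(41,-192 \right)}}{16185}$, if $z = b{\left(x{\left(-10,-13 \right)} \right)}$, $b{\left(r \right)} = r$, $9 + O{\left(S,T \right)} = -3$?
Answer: $- \frac{8486306}{16185} \approx -524.33$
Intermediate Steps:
$O{\left(S,T \right)} = -12$ ($O{\left(S,T \right)} = -9 - 3 = -12$)
$k{\left(X,q \right)} = X + q$
$x{\left(U,W \right)} = 6$ ($x{\left(U,W \right)} = 4 + 2 = 6$)
$y{\left(Q,c \right)} = -12 + Q$ ($y{\left(Q,c \right)} = Q - 12 = -12 + Q$)
$z = 6$
$- \frac{3146}{z} + \frac{y{\left(41,-192 \right)}}{16185} = - \frac{3146}{6} + \frac{-12 + 41}{16185} = \left(-3146\right) \frac{1}{6} + 29 \cdot \frac{1}{16185} = - \frac{1573}{3} + \frac{29}{16185} = - \frac{8486306}{16185}$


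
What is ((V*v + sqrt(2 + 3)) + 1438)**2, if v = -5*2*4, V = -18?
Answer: (2158 + sqrt(5))**2 ≈ 4.6666e+6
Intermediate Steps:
v = -40 (v = -10*4 = -40)
((V*v + sqrt(2 + 3)) + 1438)**2 = ((-18*(-40) + sqrt(2 + 3)) + 1438)**2 = ((720 + sqrt(5)) + 1438)**2 = (2158 + sqrt(5))**2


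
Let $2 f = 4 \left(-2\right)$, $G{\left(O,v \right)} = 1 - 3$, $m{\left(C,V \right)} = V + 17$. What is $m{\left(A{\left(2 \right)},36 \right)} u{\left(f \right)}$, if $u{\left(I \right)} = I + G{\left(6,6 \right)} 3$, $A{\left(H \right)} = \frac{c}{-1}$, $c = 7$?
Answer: $-530$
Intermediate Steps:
$A{\left(H \right)} = -7$ ($A{\left(H \right)} = \frac{7}{-1} = 7 \left(-1\right) = -7$)
$m{\left(C,V \right)} = 17 + V$
$G{\left(O,v \right)} = -2$ ($G{\left(O,v \right)} = 1 - 3 = -2$)
$f = -4$ ($f = \frac{4 \left(-2\right)}{2} = \frac{1}{2} \left(-8\right) = -4$)
$u{\left(I \right)} = -6 + I$ ($u{\left(I \right)} = I - 6 = -6 + I$)
$m{\left(A{\left(2 \right)},36 \right)} u{\left(f \right)} = \left(17 + 36\right) \left(-6 - 4\right) = 53 \left(-10\right) = -530$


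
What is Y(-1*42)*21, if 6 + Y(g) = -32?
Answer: -798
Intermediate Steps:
Y(g) = -38 (Y(g) = -6 - 32 = -38)
Y(-1*42)*21 = -38*21 = -798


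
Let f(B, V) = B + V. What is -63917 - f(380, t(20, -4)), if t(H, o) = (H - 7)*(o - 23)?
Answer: -63946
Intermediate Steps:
t(H, o) = (-23 + o)*(-7 + H) (t(H, o) = (-7 + H)*(-23 + o) = (-23 + o)*(-7 + H))
-63917 - f(380, t(20, -4)) = -63917 - (380 + (161 - 23*20 - 7*(-4) + 20*(-4))) = -63917 - (380 + (161 - 460 + 28 - 80)) = -63917 - (380 - 351) = -63917 - 1*29 = -63917 - 29 = -63946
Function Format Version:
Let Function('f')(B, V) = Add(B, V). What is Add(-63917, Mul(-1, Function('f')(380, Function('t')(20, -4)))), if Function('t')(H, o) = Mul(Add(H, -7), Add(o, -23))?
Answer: -63946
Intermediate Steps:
Function('t')(H, o) = Mul(Add(-23, o), Add(-7, H)) (Function('t')(H, o) = Mul(Add(-7, H), Add(-23, o)) = Mul(Add(-23, o), Add(-7, H)))
Add(-63917, Mul(-1, Function('f')(380, Function('t')(20, -4)))) = Add(-63917, Mul(-1, Add(380, Add(161, Mul(-23, 20), Mul(-7, -4), Mul(20, -4))))) = Add(-63917, Mul(-1, Add(380, Add(161, -460, 28, -80)))) = Add(-63917, Mul(-1, Add(380, -351))) = Add(-63917, Mul(-1, 29)) = Add(-63917, -29) = -63946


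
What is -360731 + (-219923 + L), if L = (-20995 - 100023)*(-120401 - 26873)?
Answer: 17822224278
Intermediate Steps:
L = 17822804932 (L = -121018*(-147274) = 17822804932)
-360731 + (-219923 + L) = -360731 + (-219923 + 17822804932) = -360731 + 17822585009 = 17822224278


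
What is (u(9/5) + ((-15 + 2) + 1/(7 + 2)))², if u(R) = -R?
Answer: 436921/2025 ≈ 215.76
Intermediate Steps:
(u(9/5) + ((-15 + 2) + 1/(7 + 2)))² = (-9/5 + ((-15 + 2) + 1/(7 + 2)))² = (-9/5 + (-13 + 1/9))² = (-1*9/5 + (-13 + ⅑))² = (-9/5 - 116/9)² = (-661/45)² = 436921/2025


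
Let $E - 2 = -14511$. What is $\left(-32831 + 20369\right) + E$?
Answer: $-26971$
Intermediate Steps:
$E = -14509$ ($E = 2 - 14511 = -14509$)
$\left(-32831 + 20369\right) + E = \left(-32831 + 20369\right) - 14509 = -12462 - 14509 = -26971$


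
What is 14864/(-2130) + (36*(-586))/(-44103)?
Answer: -101768752/15656565 ≈ -6.5001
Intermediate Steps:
14864/(-2130) + (36*(-586))/(-44103) = 14864*(-1/2130) - 21096*(-1/44103) = -7432/1065 + 7032/14701 = -101768752/15656565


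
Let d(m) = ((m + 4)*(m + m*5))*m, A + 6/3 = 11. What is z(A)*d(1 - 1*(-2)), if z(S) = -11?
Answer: -4158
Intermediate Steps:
A = 9 (A = -2 + 11 = 9)
d(m) = 6*m²*(4 + m) (d(m) = ((4 + m)*(m + 5*m))*m = ((4 + m)*(6*m))*m = (6*m*(4 + m))*m = 6*m²*(4 + m))
z(A)*d(1 - 1*(-2)) = -66*(1 - 1*(-2))²*(4 + (1 - 1*(-2))) = -66*(1 + 2)²*(4 + (1 + 2)) = -66*3²*(4 + 3) = -66*9*7 = -11*378 = -4158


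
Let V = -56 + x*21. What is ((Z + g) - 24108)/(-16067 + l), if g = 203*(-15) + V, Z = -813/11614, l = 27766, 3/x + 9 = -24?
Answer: -3476311423/1494594046 ≈ -2.3259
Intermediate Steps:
x = -1/11 (x = 3/(-9 - 24) = 3/(-33) = 3*(-1/33) = -1/11 ≈ -0.090909)
V = -637/11 (V = -56 - 1/11*21 = -56 - 21/11 = -637/11 ≈ -57.909)
Z = -813/11614 (Z = -813*1/11614 = -813/11614 ≈ -0.070002)
g = -34132/11 (g = 203*(-15) - 637/11 = -3045 - 637/11 = -34132/11 ≈ -3102.9)
((Z + g) - 24108)/(-16067 + l) = ((-813/11614 - 34132/11) - 24108)/(-16067 + 27766) = (-396417991/127754 - 24108)/11699 = -3476311423/127754*1/11699 = -3476311423/1494594046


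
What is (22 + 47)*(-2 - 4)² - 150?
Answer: 2334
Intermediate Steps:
(22 + 47)*(-2 - 4)² - 150 = 69*(-6)² - 150 = 69*36 - 150 = 2484 - 150 = 2334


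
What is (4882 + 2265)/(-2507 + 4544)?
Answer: 1021/291 ≈ 3.5086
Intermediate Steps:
(4882 + 2265)/(-2507 + 4544) = 7147/2037 = 7147*(1/2037) = 1021/291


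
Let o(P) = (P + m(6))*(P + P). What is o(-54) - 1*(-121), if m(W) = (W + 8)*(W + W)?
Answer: -12191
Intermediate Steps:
m(W) = 2*W*(8 + W) (m(W) = (8 + W)*(2*W) = 2*W*(8 + W))
o(P) = 2*P*(168 + P) (o(P) = (P + 2*6*(8 + 6))*(P + P) = (P + 2*6*14)*(2*P) = (P + 168)*(2*P) = (168 + P)*(2*P) = 2*P*(168 + P))
o(-54) - 1*(-121) = 2*(-54)*(168 - 54) - 1*(-121) = 2*(-54)*114 + 121 = -12312 + 121 = -12191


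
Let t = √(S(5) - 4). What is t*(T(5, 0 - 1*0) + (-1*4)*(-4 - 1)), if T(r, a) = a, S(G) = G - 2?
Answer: 20*I ≈ 20.0*I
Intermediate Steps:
S(G) = -2 + G
t = I (t = √((-2 + 5) - 4) = √(3 - 4) = √(-1) = I ≈ 1.0*I)
t*(T(5, 0 - 1*0) + (-1*4)*(-4 - 1)) = I*((0 - 1*0) + (-1*4)*(-4 - 1)) = I*((0 + 0) - 4*(-5)) = I*(0 + 20) = I*20 = 20*I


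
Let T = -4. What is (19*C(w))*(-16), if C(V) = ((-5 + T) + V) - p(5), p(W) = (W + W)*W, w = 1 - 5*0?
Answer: 17632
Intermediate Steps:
w = 1 (w = 1 + 0 = 1)
p(W) = 2*W² (p(W) = (2*W)*W = 2*W²)
C(V) = -59 + V (C(V) = ((-5 - 4) + V) - 2*5² = (-9 + V) - 2*25 = (-9 + V) - 1*50 = (-9 + V) - 50 = -59 + V)
(19*C(w))*(-16) = (19*(-59 + 1))*(-16) = (19*(-58))*(-16) = -1102*(-16) = 17632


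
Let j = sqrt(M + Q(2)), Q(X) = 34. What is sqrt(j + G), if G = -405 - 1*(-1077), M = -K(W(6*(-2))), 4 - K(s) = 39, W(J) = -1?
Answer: sqrt(672 + sqrt(69)) ≈ 26.083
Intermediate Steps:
K(s) = -35 (K(s) = 4 - 1*39 = 4 - 39 = -35)
M = 35 (M = -1*(-35) = 35)
j = sqrt(69) (j = sqrt(35 + 34) = sqrt(69) ≈ 8.3066)
G = 672 (G = -405 + 1077 = 672)
sqrt(j + G) = sqrt(sqrt(69) + 672) = sqrt(672 + sqrt(69))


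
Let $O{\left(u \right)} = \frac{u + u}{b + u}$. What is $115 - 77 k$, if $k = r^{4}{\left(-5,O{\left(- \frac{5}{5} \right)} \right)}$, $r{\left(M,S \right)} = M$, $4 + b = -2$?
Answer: $-48010$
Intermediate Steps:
$b = -6$ ($b = -4 - 2 = -6$)
$O{\left(u \right)} = \frac{2 u}{-6 + u}$ ($O{\left(u \right)} = \frac{u + u}{-6 + u} = \frac{2 u}{-6 + u}$)
$k = 625$ ($k = \left(-5\right)^{4} = 625$)
$115 - 77 k = 115 - 48125 = -48010$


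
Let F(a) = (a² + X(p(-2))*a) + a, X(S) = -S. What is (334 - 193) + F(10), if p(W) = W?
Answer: 271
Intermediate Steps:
F(a) = a² + 3*a (F(a) = (a² + (-1*(-2))*a) + a = (a² + 2*a) + a = a² + 3*a)
(334 - 193) + F(10) = (334 - 193) + 10*(3 + 10) = 141 + 10*13 = 141 + 130 = 271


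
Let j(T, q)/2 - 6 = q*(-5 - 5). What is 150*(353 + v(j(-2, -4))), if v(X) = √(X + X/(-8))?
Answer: 52950 + 75*√322 ≈ 54296.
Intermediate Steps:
j(T, q) = 12 - 20*q (j(T, q) = 12 + 2*(q*(-5 - 5)) = 12 + 2*(q*(-10)) = 12 + 2*(-10*q) = 12 - 20*q)
v(X) = √14*√X/4 (v(X) = √(X + X*(-⅛)) = √(X - X/8) = √(7*X/8) = √14*√X/4)
150*(353 + v(j(-2, -4))) = 150*(353 + √14*√(12 - 20*(-4))/4) = 150*(353 + √14*√(12 + 80)/4) = 150*(353 + √14*√92/4) = 150*(353 + √14*(2*√23)/4) = 150*(353 + √322/2) = 52950 + 75*√322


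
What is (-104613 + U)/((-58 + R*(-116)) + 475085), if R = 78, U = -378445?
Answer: -483058/465979 ≈ -1.0367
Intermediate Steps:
(-104613 + U)/((-58 + R*(-116)) + 475085) = (-104613 - 378445)/((-58 + 78*(-116)) + 475085) = -483058/((-58 - 9048) + 475085) = -483058/(-9106 + 475085) = -483058/465979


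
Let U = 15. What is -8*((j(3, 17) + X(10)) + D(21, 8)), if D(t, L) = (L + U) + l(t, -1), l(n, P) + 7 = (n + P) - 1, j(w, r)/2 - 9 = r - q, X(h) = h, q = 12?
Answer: -584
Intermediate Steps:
j(w, r) = -6 + 2*r (j(w, r) = 18 + 2*(r - 1*12) = 18 + 2*(r - 12) = 18 + 2*(-12 + r) = 18 + (-24 + 2*r) = -6 + 2*r)
l(n, P) = -8 + P + n (l(n, P) = -7 + ((n + P) - 1) = -7 + ((P + n) - 1) = -7 + (-1 + P + n) = -8 + P + n)
D(t, L) = 6 + L + t (D(t, L) = (L + 15) + (-8 - 1 + t) = (15 + L) + (-9 + t) = 6 + L + t)
-8*((j(3, 17) + X(10)) + D(21, 8)) = -8*(((-6 + 2*17) + 10) + (6 + 8 + 21)) = -8*(((-6 + 34) + 10) + 35) = -8*((28 + 10) + 35) = -8*(38 + 35) = -8*73 = -584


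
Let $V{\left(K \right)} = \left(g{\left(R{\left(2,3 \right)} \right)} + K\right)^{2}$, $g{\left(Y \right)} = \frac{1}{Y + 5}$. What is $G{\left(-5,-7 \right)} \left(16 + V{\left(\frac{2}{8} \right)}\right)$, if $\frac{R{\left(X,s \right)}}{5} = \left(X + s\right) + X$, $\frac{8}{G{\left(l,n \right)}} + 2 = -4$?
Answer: $- \frac{25721}{1200} \approx -21.434$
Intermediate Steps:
$G{\left(l,n \right)} = - \frac{4}{3}$ ($G{\left(l,n \right)} = \frac{8}{-2 - 4} = \frac{8}{-6} = 8 \left(- \frac{1}{6}\right) = - \frac{4}{3}$)
$R{\left(X,s \right)} = 5 s + 10 X$ ($R{\left(X,s \right)} = 5 \left(\left(X + s\right) + X\right) = 5 \left(s + 2 X\right) = 5 s + 10 X$)
$g{\left(Y \right)} = \frac{1}{5 + Y}$
$V{\left(K \right)} = \left(\frac{1}{40} + K\right)^{2}$ ($V{\left(K \right)} = \left(\frac{1}{5 + \left(5 \cdot 3 + 10 \cdot 2\right)} + K\right)^{2} = \left(\frac{1}{5 + \left(15 + 20\right)} + K\right)^{2} = \left(\frac{1}{5 + 35} + K\right)^{2} = \left(\frac{1}{40} + K\right)^{2}$)
$G{\left(-5,-7 \right)} \left(16 + V{\left(\frac{2}{8} \right)}\right) = - \frac{4 \left(16 + \frac{\left(1 + 40 \cdot \frac{2}{8}\right)^{2}}{1600}\right)}{3} = - \frac{4 \left(16 + \frac{\left(1 + 40 \cdot 2 \cdot \frac{1}{8}\right)^{2}}{1600}\right)}{3} = - \frac{4 \left(16 + \frac{\left(1 + 40 \cdot \frac{1}{4}\right)^{2}}{1600}\right)}{3} = - \frac{4 \left(16 + \frac{\left(1 + 10\right)^{2}}{1600}\right)}{3} = - \frac{4 \left(16 + \frac{11^{2}}{1600}\right)}{3} = - \frac{4 \left(16 + \frac{1}{1600} \cdot 121\right)}{3} = - \frac{4 \left(16 + \frac{121}{1600}\right)}{3} = \left(- \frac{4}{3}\right) \frac{25721}{1600} = - \frac{25721}{1200}$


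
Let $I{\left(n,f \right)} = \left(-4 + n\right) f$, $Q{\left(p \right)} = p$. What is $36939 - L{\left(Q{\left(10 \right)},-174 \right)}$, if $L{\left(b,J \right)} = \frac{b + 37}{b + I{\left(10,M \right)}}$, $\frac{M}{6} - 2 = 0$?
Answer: $\frac{3028951}{82} \approx 36938.0$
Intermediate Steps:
$M = 12$ ($M = 12 + 6 \cdot 0 = 12 + 0 = 12$)
$I{\left(n,f \right)} = f \left(-4 + n\right)$
$L{\left(b,J \right)} = \frac{37 + b}{72 + b}$ ($L{\left(b,J \right)} = \frac{b + 37}{b + 12 \left(-4 + 10\right)} = \frac{37 + b}{b + 12 \cdot 6} = \frac{37 + b}{b + 72} = \frac{37 + b}{72 + b}$)
$36939 - L{\left(Q{\left(10 \right)},-174 \right)} = 36939 - \frac{37 + 10}{72 + 10} = 36939 - \frac{1}{82} \cdot 47 = 36939 - \frac{47}{82} = \frac{3028951}{82}$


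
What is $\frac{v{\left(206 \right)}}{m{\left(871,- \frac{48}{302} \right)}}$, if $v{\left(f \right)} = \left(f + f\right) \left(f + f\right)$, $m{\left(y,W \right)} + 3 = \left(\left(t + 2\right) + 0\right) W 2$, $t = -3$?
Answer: $- \frac{25631344}{405} \approx -63287.0$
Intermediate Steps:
$m{\left(y,W \right)} = -3 - 2 W$ ($m{\left(y,W \right)} = -3 + \left(\left(-3 + 2\right) + 0\right) W 2 = -3 + \left(-1 + 0\right) W 2 = -3 + - W 2 = -3 - 2 W$)
$v{\left(f \right)} = 4 f^{2}$ ($v{\left(f \right)} = 2 f 2 f = 4 f^{2}$)
$\frac{v{\left(206 \right)}}{m{\left(871,- \frac{48}{302} \right)}} = \frac{4 \cdot 206^{2}}{-3 - 2 \left(- \frac{48}{302}\right)} = \frac{4 \cdot 42436}{-3 - 2 \left(\left(-48\right) \frac{1}{302}\right)} = \frac{169744}{-3 - - \frac{48}{151}} = \frac{169744}{-3 + \frac{48}{151}} = \frac{169744}{- \frac{405}{151}} = 169744 \left(- \frac{151}{405}\right) = - \frac{25631344}{405}$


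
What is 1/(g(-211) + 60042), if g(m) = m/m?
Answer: 1/60043 ≈ 1.6655e-5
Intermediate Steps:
g(m) = 1
1/(g(-211) + 60042) = 1/(1 + 60042) = 1/60043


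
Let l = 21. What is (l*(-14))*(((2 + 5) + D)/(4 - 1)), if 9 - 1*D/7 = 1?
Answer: -6174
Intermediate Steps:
D = 56 (D = 63 - 7*1 = 63 - 7 = 56)
(l*(-14))*(((2 + 5) + D)/(4 - 1)) = (21*(-14))*(((2 + 5) + 56)/(4 - 1)) = -294*(7 + 56)/3 = -18522/3 = -294*21 = -6174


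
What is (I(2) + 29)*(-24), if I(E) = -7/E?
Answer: -612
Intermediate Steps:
(I(2) + 29)*(-24) = (-7/2 + 29)*(-24) = (51/2)*(-24) = -612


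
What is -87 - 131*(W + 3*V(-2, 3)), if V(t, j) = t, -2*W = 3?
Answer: 1791/2 ≈ 895.50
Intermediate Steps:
W = -3/2 (W = -½*3 = -3/2 ≈ -1.5000)
-87 - 131*(W + 3*V(-2, 3)) = -87 - 131*(-3/2 + 3*(-2)) = -87 - 131*(-3/2 - 6) = -87 - 131*(-15/2) = -87 + 1965/2 = 1791/2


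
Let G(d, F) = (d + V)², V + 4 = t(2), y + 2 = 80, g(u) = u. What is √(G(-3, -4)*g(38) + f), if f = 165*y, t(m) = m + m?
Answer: 6*√367 ≈ 114.94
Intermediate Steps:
y = 78 (y = -2 + 80 = 78)
t(m) = 2*m
V = 0 (V = -4 + 2*2 = -4 + 4 = 0)
G(d, F) = d² (G(d, F) = (d + 0)² = d²)
f = 12870 (f = 165*78 = 12870)
√(G(-3, -4)*g(38) + f) = √((-3)²*38 + 12870) = √(9*38 + 12870) = √(342 + 12870) = √13212 = 6*√367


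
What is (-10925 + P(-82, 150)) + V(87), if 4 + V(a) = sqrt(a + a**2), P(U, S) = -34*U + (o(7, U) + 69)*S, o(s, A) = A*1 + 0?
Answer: -10091 + 2*sqrt(1914) ≈ -10004.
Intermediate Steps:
o(s, A) = A (o(s, A) = A + 0 = A)
P(U, S) = -34*U + S*(69 + U) (P(U, S) = -34*U + (U + 69)*S = -34*U + (69 + U)*S = -34*U + S*(69 + U))
V(a) = -4 + sqrt(a + a**2)
(-10925 + P(-82, 150)) + V(87) = (-10925 + (-34*(-82) + 69*150 + 150*(-82))) + (-4 + sqrt(87*(1 + 87))) = (-10925 + (2788 + 10350 - 12300)) + (-4 + sqrt(87*88)) = (-10925 + 838) + (-4 + sqrt(7656)) = -10087 + (-4 + 2*sqrt(1914)) = -10091 + 2*sqrt(1914)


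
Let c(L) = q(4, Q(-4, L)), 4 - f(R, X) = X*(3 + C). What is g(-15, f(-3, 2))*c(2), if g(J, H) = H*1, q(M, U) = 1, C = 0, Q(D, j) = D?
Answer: -2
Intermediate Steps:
f(R, X) = 4 - 3*X (f(R, X) = 4 - X*(3 + 0) = 4 - X*3 = 4 - 3*X)
c(L) = 1
g(J, H) = H
g(-15, f(-3, 2))*c(2) = (4 - 3*2)*1 = (4 - 6)*1 = -2*1 = -2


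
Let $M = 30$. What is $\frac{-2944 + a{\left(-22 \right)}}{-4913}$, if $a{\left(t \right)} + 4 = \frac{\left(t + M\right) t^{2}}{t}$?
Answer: $\frac{3124}{4913} \approx 0.63586$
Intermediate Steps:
$a{\left(t \right)} = -4 + t \left(30 + t\right)$ ($a{\left(t \right)} = -4 + \frac{\left(t + 30\right) t^{2}}{t} = -4 + \frac{\left(30 + t\right) t^{2}}{t} = -4 + \frac{t^{2} \left(30 + t\right)}{t} = -4 + t \left(30 + t\right)$)
$\frac{-2944 + a{\left(-22 \right)}}{-4913} = \frac{-2944 + \left(-4 + \left(-22\right)^{2} + 30 \left(-22\right)\right)}{-4913} = \left(-2944 - 180\right) \left(- \frac{1}{4913}\right) = \left(-3124\right) \left(- \frac{1}{4913}\right) = \frac{3124}{4913}$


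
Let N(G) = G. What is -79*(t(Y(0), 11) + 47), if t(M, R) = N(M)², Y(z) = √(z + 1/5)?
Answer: -18644/5 ≈ -3728.8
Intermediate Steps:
Y(z) = √(⅕ + z) (Y(z) = √(z + 1*(⅕)) = √(z + ⅕) = √(⅕ + z))
t(M, R) = M²
-79*(t(Y(0), 11) + 47) = -79*((√(5 + 25*0)/5)² + 47) = -79*((√(5 + 0)/5)² + 47) = -79*((√5/5)² + 47) = -79*(⅕ + 47) = -79*236/5 = -18644/5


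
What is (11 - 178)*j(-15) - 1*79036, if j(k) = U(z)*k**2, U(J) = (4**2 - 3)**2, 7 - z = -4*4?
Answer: -6429211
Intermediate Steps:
z = 23 (z = 7 - (-4)*4 = 7 - 1*(-16) = 7 + 16 = 23)
U(J) = 169 (U(J) = (16 - 3)**2 = 13**2 = 169)
j(k) = 169*k**2
(11 - 178)*j(-15) - 1*79036 = (11 - 178)*(169*(-15)**2) - 1*79036 = -28223*225 - 79036 = -167*38025 - 79036 = -6350175 - 79036 = -6429211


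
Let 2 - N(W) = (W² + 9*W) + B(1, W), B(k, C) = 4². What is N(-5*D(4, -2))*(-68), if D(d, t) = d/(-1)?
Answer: 40392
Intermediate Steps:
D(d, t) = -d (D(d, t) = d*(-1) = -d)
B(k, C) = 16
N(W) = -14 - W² - 9*W (N(W) = 2 - ((W² + 9*W) + 16) = 2 - (16 + W² + 9*W) = 2 + (-16 - W² - 9*W) = -14 - W² - 9*W)
N(-5*D(4, -2))*(-68) = (-14 - (-(-5)*4)² - (-45)*(-1*4))*(-68) = (-14 - (-5*(-4))² - (-45)*(-4))*(-68) = (-14 - 1*20² - 9*20)*(-68) = (-14 - 1*400 - 180)*(-68) = (-14 - 400 - 180)*(-68) = -594*(-68) = 40392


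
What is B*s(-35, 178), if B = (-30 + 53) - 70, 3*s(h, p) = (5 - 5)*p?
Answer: 0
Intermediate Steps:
s(h, p) = 0 (s(h, p) = ((5 - 5)*p)/3 = (0*p)/3 = (⅓)*0 = 0)
B = -47 (B = 23 - 70 = -47)
B*s(-35, 178) = -47*0 = 0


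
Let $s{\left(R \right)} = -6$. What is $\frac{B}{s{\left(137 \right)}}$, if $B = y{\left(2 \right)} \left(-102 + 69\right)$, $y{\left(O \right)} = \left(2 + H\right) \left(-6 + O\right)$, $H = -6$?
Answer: $88$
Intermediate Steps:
$y{\left(O \right)} = 24 - 4 O$ ($y{\left(O \right)} = \left(2 - 6\right) \left(-6 + O\right) = - 4 \left(-6 + O\right) = 24 - 4 O$)
$B = -528$ ($B = \left(24 - 8\right) \left(-102 + 69\right) = \left(24 - 8\right) \left(-33\right) = 16 \left(-33\right) = -528$)
$\frac{B}{s{\left(137 \right)}} = - \frac{528}{-6} = \left(-528\right) \left(- \frac{1}{6}\right) = 88$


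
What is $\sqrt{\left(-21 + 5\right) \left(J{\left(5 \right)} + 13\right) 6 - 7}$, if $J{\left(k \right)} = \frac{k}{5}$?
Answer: $i \sqrt{1351} \approx 36.756 i$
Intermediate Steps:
$J{\left(k \right)} = \frac{k}{5}$ ($J{\left(k \right)} = k \frac{1}{5} = \frac{k}{5}$)
$\sqrt{\left(-21 + 5\right) \left(J{\left(5 \right)} + 13\right) 6 - 7} = \sqrt{\left(-21 + 5\right) \left(\frac{1}{5} \cdot 5 + 13\right) 6 - 7} = \sqrt{- 16 \left(1 + 13\right) 6 - 7} = \sqrt{\left(-16\right) 14 \cdot 6 - 7} = \sqrt{\left(-224\right) 6 - 7} = \sqrt{-1344 - 7} = \sqrt{-1351} = i \sqrt{1351}$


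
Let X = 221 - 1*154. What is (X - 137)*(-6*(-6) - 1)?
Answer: -2450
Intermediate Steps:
X = 67 (X = 221 - 154 = 67)
(X - 137)*(-6*(-6) - 1) = (67 - 137)*(-6*(-6) - 1) = -70*(36 - 1) = -70*35 = -2450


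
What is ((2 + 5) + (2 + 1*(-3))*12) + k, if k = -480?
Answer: -485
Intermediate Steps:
((2 + 5) + (2 + 1*(-3))*12) + k = ((2 + 5) + (2 + 1*(-3))*12) - 480 = (7 + (2 - 3)*12) - 480 = (7 - 1*12) - 480 = (7 - 12) - 480 = -5 - 480 = -485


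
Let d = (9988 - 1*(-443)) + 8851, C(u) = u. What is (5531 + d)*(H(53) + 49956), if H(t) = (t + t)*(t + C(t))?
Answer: 1518357096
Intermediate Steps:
d = 19282 (d = (9988 + 443) + 8851 = 10431 + 8851 = 19282)
H(t) = 4*t² (H(t) = (t + t)*(t + t) = (2*t)*(2*t) = 4*t²)
(5531 + d)*(H(53) + 49956) = (5531 + 19282)*(4*53² + 49956) = 24813*(4*2809 + 49956) = 24813*(11236 + 49956) = 24813*61192 = 1518357096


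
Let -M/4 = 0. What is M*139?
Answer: 0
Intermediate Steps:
M = 0 (M = -4*0 = 0)
M*139 = 0*139 = 0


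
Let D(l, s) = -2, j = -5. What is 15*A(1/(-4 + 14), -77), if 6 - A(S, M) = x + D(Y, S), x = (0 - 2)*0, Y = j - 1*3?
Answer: 120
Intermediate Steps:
Y = -8 (Y = -5 - 1*3 = -5 - 3 = -8)
x = 0 (x = -2*0 = 0)
A(S, M) = 8 (A(S, M) = 6 - (0 - 2) = 6 - 1*(-2) = 6 + 2 = 8)
15*A(1/(-4 + 14), -77) = 15*8 = 120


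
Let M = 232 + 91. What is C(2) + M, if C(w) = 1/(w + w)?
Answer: 1293/4 ≈ 323.25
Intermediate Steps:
C(w) = 1/(2*w)
M = 323
C(2) + M = (½)/2 + 323 = (½)*(½) + 323 = ¼ + 323 = 1293/4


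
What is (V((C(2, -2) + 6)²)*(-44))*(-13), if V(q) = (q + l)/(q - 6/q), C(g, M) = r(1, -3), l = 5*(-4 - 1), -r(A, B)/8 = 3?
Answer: 9235512/17495 ≈ 527.89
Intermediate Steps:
r(A, B) = -24 (r(A, B) = -8*3 = -24)
l = -25 (l = 5*(-5) = -25)
C(g, M) = -24
V(q) = (-25 + q)/(q - 6/q) (V(q) = (q - 25)/(q - 6/q) = (-25 + q)/(q - 6/q))
(V((C(2, -2) + 6)²)*(-44))*(-13) = (((-24 + 6)²*(-25 + (-24 + 6)²)/(-6 + ((-24 + 6)²)²))*(-44))*(-13) = (((-18)²*(-25 + (-18)²)/(-6 + ((-18)²)²))*(-44))*(-13) = ((324*(-25 + 324)/(-6 + 324²))*(-44))*(-13) = ((324*299/(-6 + 104976))*(-44))*(-13) = ((324*299/104970)*(-44))*(-13) = ((324*(1/104970)*299)*(-44))*(-13) = ((16146/17495)*(-44))*(-13) = -710424/17495*(-13) = 9235512/17495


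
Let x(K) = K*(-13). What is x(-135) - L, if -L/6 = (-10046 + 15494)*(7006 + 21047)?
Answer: 916998219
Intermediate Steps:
x(K) = -13*K
L = -916996464 (L = -6*(-10046 + 15494)*(7006 + 21047) = -32688*28053 = -6*152832744 = -916996464)
x(-135) - L = -13*(-135) - 1*(-916996464) = 1755 + 916996464 = 916998219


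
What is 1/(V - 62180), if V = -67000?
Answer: -1/129180 ≈ -7.7411e-6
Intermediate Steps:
1/(V - 62180) = 1/(-67000 - 62180) = 1/(-129180) = -1/129180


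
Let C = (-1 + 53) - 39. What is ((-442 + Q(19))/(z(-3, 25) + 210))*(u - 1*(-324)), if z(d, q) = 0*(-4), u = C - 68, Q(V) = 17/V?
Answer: -2254489/3990 ≈ -565.04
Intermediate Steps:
C = 13 (C = 52 - 39 = 13)
u = -55 (u = 13 - 68 = -55)
z(d, q) = 0
((-442 + Q(19))/(z(-3, 25) + 210))*(u - 1*(-324)) = ((-442 + 17/19)/(0 + 210))*(-55 - 1*(-324)) = ((-442 + 17*(1/19))/210)*(-55 + 324) = ((-442 + 17/19)*(1/210))*269 = -8381/19*1/210*269 = -8381/3990*269 = -2254489/3990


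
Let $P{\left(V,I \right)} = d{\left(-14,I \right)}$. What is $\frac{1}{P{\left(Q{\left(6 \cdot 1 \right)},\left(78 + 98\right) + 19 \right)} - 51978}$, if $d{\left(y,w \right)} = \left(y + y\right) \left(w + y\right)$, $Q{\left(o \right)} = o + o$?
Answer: $- \frac{1}{57046} \approx -1.753 \cdot 10^{-5}$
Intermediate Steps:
$Q{\left(o \right)} = 2 o$
$d{\left(y,w \right)} = 2 y \left(w + y\right)$
$P{\left(V,I \right)} = 392 - 28 I$ ($P{\left(V,I \right)} = 2 \left(-14\right) \left(I - 14\right) = 2 \left(-14\right) \left(-14 + I\right) = 392 - 28 I$)
$\frac{1}{P{\left(Q{\left(6 \cdot 1 \right)},\left(78 + 98\right) + 19 \right)} - 51978} = \frac{1}{\left(392 - 28 \left(\left(78 + 98\right) + 19\right)\right) - 51978} = \frac{1}{\left(392 - 28 \left(176 + 19\right)\right) - 51978} = \frac{1}{\left(392 - 5460\right) - 51978} = \frac{1}{-5068 - 51978} = \frac{1}{-57046} = - \frac{1}{57046}$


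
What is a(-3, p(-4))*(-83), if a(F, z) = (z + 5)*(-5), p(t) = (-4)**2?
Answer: 8715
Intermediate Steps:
p(t) = 16
a(F, z) = -25 - 5*z (a(F, z) = (5 + z)*(-5) = -25 - 5*z)
a(-3, p(-4))*(-83) = (-25 - 5*16)*(-83) = (-25 - 80)*(-83) = -105*(-83) = 8715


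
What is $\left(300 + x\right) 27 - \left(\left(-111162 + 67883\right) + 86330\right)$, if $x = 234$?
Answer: $-28633$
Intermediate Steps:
$\left(300 + x\right) 27 - \left(\left(-111162 + 67883\right) + 86330\right) = \left(300 + 234\right) 27 - \left(\left(-111162 + 67883\right) + 86330\right) = 534 \cdot 27 - \left(-43279 + 86330\right) = 14418 - 43051 = -28633$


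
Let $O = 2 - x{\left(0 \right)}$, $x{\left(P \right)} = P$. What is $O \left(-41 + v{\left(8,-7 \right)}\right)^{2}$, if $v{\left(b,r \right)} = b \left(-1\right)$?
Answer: $4802$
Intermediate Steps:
$v{\left(b,r \right)} = - b$
$O = 2$ ($O = 2 - 0 = 2 + 0 = 2$)
$O \left(-41 + v{\left(8,-7 \right)}\right)^{2} = 2 \left(-41 - 8\right)^{2} = 2 \left(-49\right)^{2} = 2 \cdot 2401 = 4802$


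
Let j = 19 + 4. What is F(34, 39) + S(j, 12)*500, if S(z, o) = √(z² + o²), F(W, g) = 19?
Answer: 19 + 500*√673 ≈ 12990.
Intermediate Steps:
j = 23
S(z, o) = √(o² + z²)
F(34, 39) + S(j, 12)*500 = 19 + √(12² + 23²)*500 = 19 + √(144 + 529)*500 = 19 + √673*500 = 19 + 500*√673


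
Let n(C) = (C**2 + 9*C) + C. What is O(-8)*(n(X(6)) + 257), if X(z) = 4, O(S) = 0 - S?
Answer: 2504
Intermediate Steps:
O(S) = -S
n(C) = C**2 + 10*C
O(-8)*(n(X(6)) + 257) = (-1*(-8))*(4*(10 + 4) + 257) = 8*(4*14 + 257) = 8*(56 + 257) = 8*313 = 2504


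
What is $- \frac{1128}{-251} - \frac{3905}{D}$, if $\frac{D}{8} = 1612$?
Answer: $\frac{13566533}{3236896} \approx 4.1912$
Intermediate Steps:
$D = 12896$ ($D = 8 \cdot 1612 = 12896$)
$- \frac{1128}{-251} - \frac{3905}{D} = - \frac{1128}{-251} - \frac{3905}{12896} = \left(-1128\right) \left(- \frac{1}{251}\right) - \frac{3905}{12896} = \frac{1128}{251} - \frac{3905}{12896} = \frac{13566533}{3236896}$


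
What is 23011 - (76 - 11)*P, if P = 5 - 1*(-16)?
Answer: 21646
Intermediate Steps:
P = 21 (P = 5 + 16 = 21)
23011 - (76 - 11)*P = 23011 - (76 - 11)*21 = 23011 - 65*21 = 23011 - 1*1365 = 23011 - 1365 = 21646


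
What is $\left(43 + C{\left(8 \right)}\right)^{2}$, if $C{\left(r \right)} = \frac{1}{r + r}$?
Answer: $\frac{474721}{256} \approx 1854.4$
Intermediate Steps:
$C{\left(r \right)} = \frac{1}{2 r}$
$\left(43 + C{\left(8 \right)}\right)^{2} = \left(43 + \frac{1}{2 \cdot 8}\right)^{2} = \left(43 + \frac{1}{2} \cdot \frac{1}{8}\right)^{2} = \left(43 + \frac{1}{16}\right)^{2} = \left(\frac{689}{16}\right)^{2} = \frac{474721}{256}$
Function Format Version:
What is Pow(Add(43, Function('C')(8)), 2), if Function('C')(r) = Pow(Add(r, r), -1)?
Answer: Rational(474721, 256) ≈ 1854.4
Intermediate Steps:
Function('C')(r) = Mul(Rational(1, 2), Pow(r, -1)) (Function('C')(r) = Pow(Mul(2, r), -1) = Mul(Rational(1, 2), Pow(r, -1)))
Pow(Add(43, Function('C')(8)), 2) = Pow(Add(43, Mul(Rational(1, 2), Pow(8, -1))), 2) = Pow(Add(43, Mul(Rational(1, 2), Rational(1, 8))), 2) = Pow(Add(43, Rational(1, 16)), 2) = Pow(Rational(689, 16), 2) = Rational(474721, 256)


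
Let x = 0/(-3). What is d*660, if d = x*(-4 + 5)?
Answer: 0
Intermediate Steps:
x = 0 (x = 0*(-⅓) = 0)
d = 0 (d = 0*(-4 + 5) = 0*1 = 0)
d*660 = 0*660 = 0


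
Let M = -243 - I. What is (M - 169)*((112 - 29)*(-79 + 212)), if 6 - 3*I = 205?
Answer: -11447443/3 ≈ -3.8158e+6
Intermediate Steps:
I = -199/3 (I = 2 - ⅓*205 = 2 - 205/3 = -199/3 ≈ -66.333)
M = -530/3 (M = -243 - 1*(-199/3) = -243 + 199/3 = -530/3 ≈ -176.67)
(M - 169)*((112 - 29)*(-79 + 212)) = (-530/3 - 169)*((112 - 29)*(-79 + 212)) = -86071*133/3 = -1037/3*11039 = -11447443/3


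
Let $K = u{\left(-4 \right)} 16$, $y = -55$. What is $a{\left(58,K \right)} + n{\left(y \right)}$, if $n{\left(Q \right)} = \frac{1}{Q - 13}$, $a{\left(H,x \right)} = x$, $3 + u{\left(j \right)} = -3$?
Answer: $- \frac{6529}{68} \approx -96.015$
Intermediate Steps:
$u{\left(j \right)} = -6$ ($u{\left(j \right)} = -3 - 3 = -6$)
$K = -96$ ($K = \left(-6\right) 16 = -96$)
$n{\left(Q \right)} = \frac{1}{-13 + Q}$
$a{\left(58,K \right)} + n{\left(y \right)} = -96 + \frac{1}{-13 - 55} = -96 + \frac{1}{-68} = -96 - \frac{1}{68} = - \frac{6529}{68}$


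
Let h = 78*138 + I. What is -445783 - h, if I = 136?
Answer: -456683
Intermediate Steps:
h = 10900 (h = 78*138 + 136 = 10764 + 136 = 10900)
-445783 - h = -445783 - 1*10900 = -445783 - 10900 = -456683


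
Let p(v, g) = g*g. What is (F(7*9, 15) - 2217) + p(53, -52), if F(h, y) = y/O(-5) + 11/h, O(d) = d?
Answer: 30503/63 ≈ 484.17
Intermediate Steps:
F(h, y) = 11/h - y/5 (F(h, y) = y/(-5) + 11/h = y*(-⅕) + 11/h = -y/5 + 11/h = 11/h - y/5)
p(v, g) = g²
(F(7*9, 15) - 2217) + p(53, -52) = ((11/((7*9)) - ⅕*15) - 2217) + (-52)² = ((11/63 - 3) - 2217) + 2704 = (-178/63 - 2217) + 2704 = -139849/63 + 2704 = 30503/63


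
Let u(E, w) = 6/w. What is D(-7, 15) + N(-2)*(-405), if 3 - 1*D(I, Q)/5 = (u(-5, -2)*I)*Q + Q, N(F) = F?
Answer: -825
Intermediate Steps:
D(I, Q) = 15 - 5*Q + 15*I*Q (D(I, Q) = 15 - 5*(((6/(-2))*I)*Q + Q) = 15 - 5*(((6*(-1/2))*I)*Q + Q) = 15 - 5*((-3*I)*Q + Q) = 15 - 5*(-3*I*Q + Q) = 15 - 5*(Q - 3*I*Q) = 15 + (-5*Q + 15*I*Q) = 15 - 5*Q + 15*I*Q)
D(-7, 15) + N(-2)*(-405) = (15 - 5*15 + 15*(-7)*15) - 2*(-405) = (15 - 75 - 1575) + 810 = -1635 + 810 = -825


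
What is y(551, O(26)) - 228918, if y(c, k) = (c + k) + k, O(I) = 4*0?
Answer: -228367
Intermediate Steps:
O(I) = 0
y(c, k) = c + 2*k
y(551, O(26)) - 228918 = (551 + 2*0) - 228918 = (551 + 0) - 228918 = 551 - 228918 = -228367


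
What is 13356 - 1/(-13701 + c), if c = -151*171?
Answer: 527855833/39522 ≈ 13356.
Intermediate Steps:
c = -25821
13356 - 1/(-13701 + c) = 13356 - 1/(-13701 - 25821) = 13356 - 1/(-39522) = 13356 - 1*(-1/39522) = 13356 + 1/39522 = 527855833/39522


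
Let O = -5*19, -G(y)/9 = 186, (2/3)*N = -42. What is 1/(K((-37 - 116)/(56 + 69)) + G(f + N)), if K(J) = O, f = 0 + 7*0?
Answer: -1/1769 ≈ -0.00056529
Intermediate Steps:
N = -63 (N = (3/2)*(-42) = -63)
f = 0 (f = 0 + 0 = 0)
G(y) = -1674 (G(y) = -9*186 = -1674)
O = -95
K(J) = -95
1/(K((-37 - 116)/(56 + 69)) + G(f + N)) = 1/(-95 - 1674) = 1/(-1769) = -1/1769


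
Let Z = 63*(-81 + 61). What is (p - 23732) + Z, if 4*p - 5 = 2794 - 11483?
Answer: -27163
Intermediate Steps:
Z = -1260 (Z = 63*(-20) = -1260)
p = -2171 (p = 5/4 + (2794 - 11483)/4 = 5/4 + (¼)*(-8689) = 5/4 - 8689/4 = -2171)
(p - 23732) + Z = (-2171 - 23732) - 1260 = -25903 - 1260 = -27163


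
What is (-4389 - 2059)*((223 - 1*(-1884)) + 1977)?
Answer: -26333632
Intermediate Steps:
(-4389 - 2059)*((223 - 1*(-1884)) + 1977) = -6448*((223 + 1884) + 1977) = -6448*(2107 + 1977) = -6448*4084 = -26333632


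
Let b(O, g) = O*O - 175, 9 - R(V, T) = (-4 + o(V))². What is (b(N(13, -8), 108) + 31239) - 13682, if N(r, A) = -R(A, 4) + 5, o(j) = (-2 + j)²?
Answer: 84878326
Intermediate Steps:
R(V, T) = 9 - (-4 + (-2 + V)²)²
N(r, A) = -4 + (-4 + (-2 + A)²)² (N(r, A) = -(9 - (-4 + (-2 + A)²)²) + 5 = (-9 + (-4 + (-2 + A)²)²) + 5 = -4 + (-4 + (-2 + A)²)²)
b(O, g) = -175 + O² (b(O, g) = O² - 175 = -175 + O²)
(b(N(13, -8), 108) + 31239) - 13682 = ((-175 + (-4 + (-4 + (-2 - 8)²)²)²) + 31239) - 13682 = ((-175 + (-4 + (-4 + (-10)²)²)²) + 31239) - 13682 = ((-175 + (-4 + (-4 + 100)²)²) + 31239) - 13682 = ((-175 + (-4 + 96²)²) + 31239) - 13682 = ((-175 + (-4 + 9216)²) + 31239) - 13682 = ((-175 + 9212²) + 31239) - 13682 = ((-175 + 84860944) + 31239) - 13682 = (84860769 + 31239) - 13682 = 84892008 - 13682 = 84878326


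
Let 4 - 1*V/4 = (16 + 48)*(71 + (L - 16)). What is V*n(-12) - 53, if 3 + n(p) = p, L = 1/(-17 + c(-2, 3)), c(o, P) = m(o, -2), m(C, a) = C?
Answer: 4003393/19 ≈ 2.1071e+5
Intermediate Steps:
c(o, P) = o
L = -1/19 (L = 1/(-17 - 2) = 1/(-19) = -1/19 ≈ -0.052632)
n(p) = -3 + p
V = -266960/19 (V = 16 - 4*(16 + 48)*(71 + (-1/19 - 16)) = 16 - 256*(71 - 305/19) = 16 - 256*1044/19 = 16 - 4*66816/19 = 16 - 267264/19 = -266960/19 ≈ -14051.)
V*n(-12) - 53 = -266960*(-3 - 12)/19 - 53 = -266960/19*(-15) - 53 = 4004400/19 - 53 = 4003393/19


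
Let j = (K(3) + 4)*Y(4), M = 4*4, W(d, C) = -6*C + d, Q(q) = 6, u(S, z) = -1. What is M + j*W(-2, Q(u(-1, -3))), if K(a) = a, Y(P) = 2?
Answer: -516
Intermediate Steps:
W(d, C) = d - 6*C
M = 16
j = 14 (j = (3 + 4)*2 = 7*2 = 14)
M + j*W(-2, Q(u(-1, -3))) = 16 + 14*(-2 - 6*6) = 16 + 14*(-2 - 36) = 16 + 14*(-38) = 16 - 532 = -516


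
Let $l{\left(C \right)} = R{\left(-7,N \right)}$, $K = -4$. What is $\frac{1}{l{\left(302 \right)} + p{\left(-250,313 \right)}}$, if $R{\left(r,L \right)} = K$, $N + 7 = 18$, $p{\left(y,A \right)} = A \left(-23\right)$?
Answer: $- \frac{1}{7203} \approx -0.00013883$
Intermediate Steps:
$p{\left(y,A \right)} = - 23 A$
$N = 11$ ($N = -7 + 18 = 11$)
$R{\left(r,L \right)} = -4$
$l{\left(C \right)} = -4$
$\frac{1}{l{\left(302 \right)} + p{\left(-250,313 \right)}} = \frac{1}{-4 - 7199} = \frac{1}{-7203} = - \frac{1}{7203}$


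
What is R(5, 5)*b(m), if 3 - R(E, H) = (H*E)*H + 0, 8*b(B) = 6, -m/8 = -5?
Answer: -183/2 ≈ -91.500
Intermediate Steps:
m = 40 (m = -8*(-5) = 40)
b(B) = ¾ (b(B) = (⅛)*6 = ¾)
R(E, H) = 3 - E*H² (R(E, H) = 3 - ((H*E)*H + 0) = 3 - ((E*H)*H + 0) = 3 - (E*H² + 0) = 3 - E*H²)
R(5, 5)*b(m) = (3 - 1*5*5²)*(¾) = (3 - 1*5*25)*(¾) = (3 - 125)*(¾) = -122*¾ = -183/2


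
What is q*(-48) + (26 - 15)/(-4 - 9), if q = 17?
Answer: -10619/13 ≈ -816.85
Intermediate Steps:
q*(-48) + (26 - 15)/(-4 - 9) = 17*(-48) + (26 - 15)/(-4 - 9) = -816 + 11/(-13) = -816 + 11*(-1/13) = -816 - 11/13 = -10619/13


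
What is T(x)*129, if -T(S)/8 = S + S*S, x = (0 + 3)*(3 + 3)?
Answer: -352944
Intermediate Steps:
x = 18 (x = 3*6 = 18)
T(S) = -8*S - 8*S² (T(S) = -8*(S + S*S) = -8*(S + S²) = -8*S - 8*S²)
T(x)*129 = -8*18*(1 + 18)*129 = -8*18*19*129 = -2736*129 = -352944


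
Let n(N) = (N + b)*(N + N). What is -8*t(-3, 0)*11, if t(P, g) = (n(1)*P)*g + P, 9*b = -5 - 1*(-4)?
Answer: 264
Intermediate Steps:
b = -1/9 (b = (-5 - 1*(-4))/9 = (-5 + 4)/9 = (1/9)*(-1) = -1/9 ≈ -0.11111)
n(N) = 2*N*(-1/9 + N) (n(N) = (N - 1/9)*(N + N) = (-1/9 + N)*(2*N) = 2*N*(-1/9 + N))
t(P, g) = P + 16*P*g/9 (t(P, g) = (((2/9)*1*(-1 + 9*1))*P)*g + P = (((2/9)*1*(-1 + 9))*P)*g + P = (((2/9)*1*8)*P)*g + P = (16*P/9)*g + P = 16*P*g/9 + P = P + 16*P*g/9)
-8*t(-3, 0)*11 = -8*(-3)*(9 + 16*0)/9*11 = -8*(-3)*(9 + 0)/9*11 = -8*(-3)*9/9*11 = -8*(-3)*11 = 24*11 = 264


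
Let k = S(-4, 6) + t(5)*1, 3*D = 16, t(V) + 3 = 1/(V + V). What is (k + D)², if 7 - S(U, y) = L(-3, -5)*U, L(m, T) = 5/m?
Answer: 6889/900 ≈ 7.6544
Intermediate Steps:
t(V) = -3 + 1/(2*V) (t(V) = -3 + 1/(V + V) = -3 + 1/(2*V))
D = 16/3 (D = (⅓)*16 = 16/3 ≈ 5.3333)
S(U, y) = 7 + 5*U/3 (S(U, y) = 7 - 5/(-3)*U = 7 - 5*(-⅓)*U = 7 - (-5)*U/3 = 7 + 5*U/3)
k = -77/30 (k = (7 + (5/3)*(-4)) + (-3 + (½)/5)*1 = (7 - 20/3) + (-3 + (½)*(⅕))*1 = ⅓ + (-3 + ⅒)*1 = ⅓ - 29/10*1 = ⅓ - 29/10 = -77/30 ≈ -2.5667)
(k + D)² = (-77/30 + 16/3)² = (83/30)² = 6889/900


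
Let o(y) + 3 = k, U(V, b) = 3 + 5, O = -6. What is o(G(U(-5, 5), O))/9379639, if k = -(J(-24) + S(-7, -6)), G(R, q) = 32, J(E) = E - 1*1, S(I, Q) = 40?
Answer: -18/9379639 ≈ -1.9190e-6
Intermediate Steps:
U(V, b) = 8
J(E) = -1 + E (J(E) = E - 1 = -1 + E)
k = -15 (k = -((-1 - 24) + 40) = -(-25 + 40) = -1*15 = -15)
o(y) = -18 (o(y) = -3 - 15 = -18)
o(G(U(-5, 5), O))/9379639 = -18/9379639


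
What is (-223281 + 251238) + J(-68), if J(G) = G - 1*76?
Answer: 27813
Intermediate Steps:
J(G) = -76 + G (J(G) = G - 76 = -76 + G)
(-223281 + 251238) + J(-68) = (-223281 + 251238) + (-76 - 68) = 27957 - 144 = 27813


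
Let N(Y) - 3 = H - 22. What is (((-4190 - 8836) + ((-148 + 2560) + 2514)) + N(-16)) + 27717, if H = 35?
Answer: 19633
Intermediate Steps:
N(Y) = 16 (N(Y) = 3 + (35 - 22) = 3 + 13 = 16)
(((-4190 - 8836) + ((-148 + 2560) + 2514)) + N(-16)) + 27717 = (((-4190 - 8836) + ((-148 + 2560) + 2514)) + 16) + 27717 = ((-13026 + (2412 + 2514)) + 16) + 27717 = ((-13026 + 4926) + 16) + 27717 = (-8100 + 16) + 27717 = -8084 + 27717 = 19633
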